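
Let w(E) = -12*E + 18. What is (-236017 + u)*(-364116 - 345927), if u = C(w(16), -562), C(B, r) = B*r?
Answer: 98148533847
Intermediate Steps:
w(E) = 18 - 12*E
u = 97788 (u = (18 - 12*16)*(-562) = (18 - 192)*(-562) = -174*(-562) = 97788)
(-236017 + u)*(-364116 - 345927) = (-236017 + 97788)*(-364116 - 345927) = -138229*(-710043) = 98148533847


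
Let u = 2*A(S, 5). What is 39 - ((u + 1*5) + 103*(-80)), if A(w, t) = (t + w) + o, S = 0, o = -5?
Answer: 8274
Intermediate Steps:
A(w, t) = -5 + t + w (A(w, t) = (t + w) - 5 = -5 + t + w)
u = 0 (u = 2*(-5 + 5 + 0) = 2*0 = 0)
39 - ((u + 1*5) + 103*(-80)) = 39 - ((0 + 1*5) + 103*(-80)) = 39 - ((0 + 5) - 8240) = 39 - (5 - 8240) = 39 - 1*(-8235) = 39 + 8235 = 8274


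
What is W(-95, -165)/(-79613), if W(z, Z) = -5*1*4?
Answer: 20/79613 ≈ 0.00025122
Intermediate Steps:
W(z, Z) = -20 (W(z, Z) = -5*4 = -20)
W(-95, -165)/(-79613) = -20/(-79613) = -20*(-1/79613) = 20/79613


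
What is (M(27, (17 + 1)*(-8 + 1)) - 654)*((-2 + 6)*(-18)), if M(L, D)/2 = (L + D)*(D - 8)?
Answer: -1863216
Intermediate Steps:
M(L, D) = 2*(-8 + D)*(D + L) (M(L, D) = 2*((L + D)*(D - 8)) = 2*((D + L)*(-8 + D)) = 2*((-8 + D)*(D + L)) = 2*(-8 + D)*(D + L))
(M(27, (17 + 1)*(-8 + 1)) - 654)*((-2 + 6)*(-18)) = ((-16*(17 + 1)*(-8 + 1) - 16*27 + 2*((17 + 1)*(-8 + 1))² + 2*((17 + 1)*(-8 + 1))*27) - 654)*((-2 + 6)*(-18)) = ((-288*(-7) - 432 + 2*(18*(-7))² + 2*(18*(-7))*27) - 654)*(4*(-18)) = ((-16*(-126) - 432 + 2*(-126)² + 2*(-126)*27) - 654)*(-72) = ((2016 - 432 + 2*15876 - 6804) - 654)*(-72) = ((2016 - 432 + 31752 - 6804) - 654)*(-72) = (26532 - 654)*(-72) = 25878*(-72) = -1863216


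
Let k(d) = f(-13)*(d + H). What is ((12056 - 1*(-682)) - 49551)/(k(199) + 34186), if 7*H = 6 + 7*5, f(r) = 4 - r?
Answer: -257691/263680 ≈ -0.97729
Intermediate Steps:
H = 41/7 (H = (6 + 7*5)/7 = (6 + 35)/7 = (⅐)*41 = 41/7 ≈ 5.8571)
k(d) = 697/7 + 17*d (k(d) = (4 - 1*(-13))*(d + 41/7) = (4 + 13)*(41/7 + d) = 17*(41/7 + d) = 697/7 + 17*d)
((12056 - 1*(-682)) - 49551)/(k(199) + 34186) = ((12056 - 1*(-682)) - 49551)/((697/7 + 17*199) + 34186) = ((12056 + 682) - 49551)/((697/7 + 3383) + 34186) = (12738 - 49551)/(24378/7 + 34186) = -36813/263680/7 = -36813*7/263680 = -257691/263680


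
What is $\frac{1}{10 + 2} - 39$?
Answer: $- \frac{467}{12} \approx -38.917$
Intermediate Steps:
$\frac{1}{10 + 2} - 39 = \frac{1}{12} - 39 = - \frac{467}{12}$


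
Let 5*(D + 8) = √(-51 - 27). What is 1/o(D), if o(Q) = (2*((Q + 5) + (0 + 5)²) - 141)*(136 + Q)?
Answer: -25*I/(795*√78 + 310556*I) ≈ -8.046e-5 - 1.8191e-6*I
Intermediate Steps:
D = -8 + I*√78/5 (D = -8 + √(-51 - 27)/5 = -8 + √(-78)/5 = -8 + (I*√78)/5 = -8 + I*√78/5 ≈ -8.0 + 1.7664*I)
o(Q) = (-81 + 2*Q)*(136 + Q) (o(Q) = (2*((5 + Q) + 5²) - 141)*(136 + Q) = (2*((5 + Q) + 25) - 141)*(136 + Q) = (2*(30 + Q) - 141)*(136 + Q) = ((60 + 2*Q) - 141)*(136 + Q) = (-81 + 2*Q)*(136 + Q))
1/o(D) = 1/(-11016 + 2*(-8 + I*√78/5)² + 191*(-8 + I*√78/5)) = 1/(-11016 + 2*(-8 + I*√78/5)² + (-1528 + 191*I*√78/5)) = 1/(-12544 + 2*(-8 + I*√78/5)² + 191*I*√78/5)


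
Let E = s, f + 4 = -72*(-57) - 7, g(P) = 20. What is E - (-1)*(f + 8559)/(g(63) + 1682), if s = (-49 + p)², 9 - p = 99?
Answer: 16448497/851 ≈ 19328.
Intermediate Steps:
p = -90 (p = 9 - 1*99 = 9 - 99 = -90)
s = 19321 (s = (-49 - 90)² = (-139)² = 19321)
f = 4093 (f = -4 + (-72*(-57) - 7) = -4 + (4104 - 7) = -4 + 4097 = 4093)
E = 19321
E - (-1)*(f + 8559)/(g(63) + 1682) = 19321 - (-1)*(4093 + 8559)/(20 + 1682) = 19321 - (-1)*12652/1702 = 19321 - (-1)*12652*(1/1702) = 19321 - (-1)*6326/851 = 19321 - 1*(-6326/851) = 19321 + 6326/851 = 16448497/851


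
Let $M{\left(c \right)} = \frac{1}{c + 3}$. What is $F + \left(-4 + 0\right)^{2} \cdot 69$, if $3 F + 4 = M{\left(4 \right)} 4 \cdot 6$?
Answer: $\frac{23180}{21} \approx 1103.8$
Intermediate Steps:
$M{\left(c \right)} = \frac{1}{3 + c}$
$F = - \frac{4}{21}$ ($F = - \frac{4}{3} + \frac{\frac{1}{3 + 4} \cdot 4 \cdot 6}{3} = - \frac{4}{3} + \frac{\frac{1}{7} \cdot 4 \cdot 6}{3} = - \frac{4}{3} + \frac{\frac{4}{7} \cdot 6}{3} = - \frac{4}{3} + \frac{1}{3} \cdot \frac{24}{7} = - \frac{4}{3} + \frac{8}{7} = - \frac{4}{21} \approx -0.19048$)
$F + \left(-4 + 0\right)^{2} \cdot 69 = - \frac{4}{21} + \left(-4 + 0\right)^{2} \cdot 69 = - \frac{4}{21} + \left(-4\right)^{2} \cdot 69 = - \frac{4}{21} + 16 \cdot 69 = - \frac{4}{21} + 1104 = \frac{23180}{21}$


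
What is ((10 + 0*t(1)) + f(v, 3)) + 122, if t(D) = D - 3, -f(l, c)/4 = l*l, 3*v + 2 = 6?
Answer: 1124/9 ≈ 124.89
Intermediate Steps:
v = 4/3 (v = -2/3 + (1/3)*6 = -2/3 + 2 = 4/3 ≈ 1.3333)
f(l, c) = -4*l**2 (f(l, c) = -4*l*l = -4*l**2)
t(D) = -3 + D
((10 + 0*t(1)) + f(v, 3)) + 122 = ((10 + 0*(-3 + 1)) - 4*(4/3)**2) + 122 = ((10 + 0*(-2)) - 4*16/9) + 122 = ((10 + 0) - 64/9) + 122 = (10 - 64/9) + 122 = 26/9 + 122 = 1124/9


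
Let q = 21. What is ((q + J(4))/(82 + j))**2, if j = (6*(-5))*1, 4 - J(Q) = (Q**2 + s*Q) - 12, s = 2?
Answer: 1/16 ≈ 0.062500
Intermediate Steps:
J(Q) = 16 - Q**2 - 2*Q (J(Q) = 4 - ((Q**2 + 2*Q) - 12) = 4 - (-12 + Q**2 + 2*Q) = 4 + (12 - Q**2 - 2*Q) = 16 - Q**2 - 2*Q)
j = -30 (j = -30*1 = -30)
((q + J(4))/(82 + j))**2 = ((21 + (16 - 1*4**2 - 2*4))/(82 - 30))**2 = ((21 + (16 - 1*16 - 8))/52)**2 = ((21 + (16 - 16 - 8))*(1/52))**2 = ((21 - 8)*(1/52))**2 = (13*(1/52))**2 = (1/4)**2 = 1/16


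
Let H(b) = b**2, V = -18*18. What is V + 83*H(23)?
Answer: 43583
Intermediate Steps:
V = -324
V + 83*H(23) = -324 + 83*23**2 = -324 + 83*529 = -324 + 43907 = 43583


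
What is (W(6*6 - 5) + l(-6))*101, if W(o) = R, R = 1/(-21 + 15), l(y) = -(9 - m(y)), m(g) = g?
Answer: -9191/6 ≈ -1531.8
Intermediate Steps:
l(y) = -9 + y (l(y) = -(9 - y) = -9 + y)
R = -⅙ (R = 1/(-6) = -⅙ ≈ -0.16667)
W(o) = -⅙
(W(6*6 - 5) + l(-6))*101 = (-⅙ + (-9 - 6))*101 = (-⅙ - 15)*101 = -91/6*101 = -9191/6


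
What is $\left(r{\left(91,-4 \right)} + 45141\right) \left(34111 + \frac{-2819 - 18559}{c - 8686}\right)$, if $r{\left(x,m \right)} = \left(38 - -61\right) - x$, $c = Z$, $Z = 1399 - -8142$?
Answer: $\frac{438600366841}{285} \approx 1.5389 \cdot 10^{9}$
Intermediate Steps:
$Z = 9541$ ($Z = 1399 + 8142 = 9541$)
$c = 9541$
$r{\left(x,m \right)} = 99 - x$ ($r{\left(x,m \right)} = \left(38 + 61\right) - x = 99 - x$)
$\left(r{\left(91,-4 \right)} + 45141\right) \left(34111 + \frac{-2819 - 18559}{c - 8686}\right) = \left(\left(99 - 91\right) + 45141\right) \left(34111 + \frac{-2819 - 18559}{9541 - 8686}\right) = \left(\left(99 - 91\right) + 45141\right) \left(34111 - \frac{21378}{855}\right) = \left(8 + 45141\right) \left(34111 - \frac{7126}{285}\right) = 45149 \left(34111 - \frac{7126}{285}\right) = 45149 \cdot \frac{9714509}{285} = \frac{438600366841}{285}$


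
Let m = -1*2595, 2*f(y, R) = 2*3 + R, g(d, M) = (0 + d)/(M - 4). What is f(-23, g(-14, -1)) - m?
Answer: 12997/5 ≈ 2599.4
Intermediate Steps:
g(d, M) = d/(-4 + M)
f(y, R) = 3 + R/2 (f(y, R) = (2*3 + R)/2 = (6 + R)/2 = 3 + R/2)
m = -2595
f(-23, g(-14, -1)) - m = (3 + (-14/(-4 - 1))/2) - 1*(-2595) = (3 + (-14/(-5))/2) + 2595 = (3 + (-14*(-⅕))/2) + 2595 = (3 + (½)*(14/5)) + 2595 = (3 + 7/5) + 2595 = 22/5 + 2595 = 12997/5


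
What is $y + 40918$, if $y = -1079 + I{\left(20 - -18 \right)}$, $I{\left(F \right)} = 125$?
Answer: $39964$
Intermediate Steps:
$y = -954$ ($y = -1079 + 125 = -954$)
$y + 40918 = -954 + 40918 = 39964$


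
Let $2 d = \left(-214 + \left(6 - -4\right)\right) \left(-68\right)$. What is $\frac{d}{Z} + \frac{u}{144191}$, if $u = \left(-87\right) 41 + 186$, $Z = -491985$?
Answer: $- \frac{887836687}{23646603045} \approx -0.037546$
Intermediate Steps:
$u = -3381$ ($u = -3567 + 186 = -3381$)
$d = 6936$ ($d = \frac{\left(-214 + \left(6 - -4\right)\right) \left(-68\right)}{2} = \frac{\left(-214 + \left(6 + 4\right)\right) \left(-68\right)}{2} = \frac{\left(-214 + 10\right) \left(-68\right)}{2} = \frac{\left(-204\right) \left(-68\right)}{2} = \frac{1}{2} \cdot 13872 = 6936$)
$\frac{d}{Z} + \frac{u}{144191} = \frac{6936}{-491985} - \frac{3381}{144191} = 6936 \left(- \frac{1}{491985}\right) - \frac{3381}{144191} = - \frac{2312}{163995} - \frac{3381}{144191} = - \frac{887836687}{23646603045}$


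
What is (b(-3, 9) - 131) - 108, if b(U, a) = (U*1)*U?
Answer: -230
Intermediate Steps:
b(U, a) = U**2 (b(U, a) = U*U = U**2)
(b(-3, 9) - 131) - 108 = ((-3)**2 - 131) - 108 = (9 - 131) - 108 = -122 - 108 = -230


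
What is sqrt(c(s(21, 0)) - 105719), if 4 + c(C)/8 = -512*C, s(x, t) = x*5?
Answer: I*sqrt(535831) ≈ 732.0*I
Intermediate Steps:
s(x, t) = 5*x
c(C) = -32 - 4096*C (c(C) = -32 + 8*(-512*C) = -32 - 4096*C)
sqrt(c(s(21, 0)) - 105719) = sqrt((-32 - 20480*21) - 105719) = sqrt((-32 - 4096*105) - 105719) = sqrt((-32 - 430080) - 105719) = sqrt(-430112 - 105719) = sqrt(-535831) = I*sqrt(535831)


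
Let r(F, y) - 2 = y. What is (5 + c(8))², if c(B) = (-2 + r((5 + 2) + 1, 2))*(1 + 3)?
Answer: 169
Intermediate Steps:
r(F, y) = 2 + y
c(B) = 8 (c(B) = (-2 + (2 + 2))*(1 + 3) = (-2 + 4)*4 = 2*4 = 8)
(5 + c(8))² = (5 + 8)² = 13² = 169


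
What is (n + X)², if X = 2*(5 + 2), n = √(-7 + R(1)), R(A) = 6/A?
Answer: (14 + I)² ≈ 195.0 + 28.0*I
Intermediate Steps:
n = I (n = √(-7 + 6/1) = √(-7 + 6*1) = √(-7 + 6) = √(-1) = I ≈ 1.0*I)
X = 14 (X = 2*7 = 14)
(n + X)² = (I + 14)² = (14 + I)²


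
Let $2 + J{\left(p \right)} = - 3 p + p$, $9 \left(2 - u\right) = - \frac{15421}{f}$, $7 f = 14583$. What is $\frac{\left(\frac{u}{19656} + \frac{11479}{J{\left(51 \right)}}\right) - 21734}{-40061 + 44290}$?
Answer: $- \frac{14088480588551}{2727484068582} \approx -5.1654$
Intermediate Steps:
$f = \frac{14583}{7}$ ($f = \frac{1}{7} \cdot 14583 = \frac{14583}{7} \approx 2083.3$)
$u = \frac{370441}{131247}$ ($u = 2 - \frac{\left(-15421\right) \frac{1}{\frac{14583}{7}}}{9} = 2 - \frac{\left(-15421\right) \frac{7}{14583}}{9} = 2 - - \frac{107947}{131247} = 2 + \frac{107947}{131247} = \frac{370441}{131247} \approx 2.8225$)
$J{\left(p \right)} = -2 - 2 p$ ($J{\left(p \right)} = -2 + \left(- 3 p + p\right) = -2 - 2 p$)
$\frac{\left(\frac{u}{19656} + \frac{11479}{J{\left(51 \right)}}\right) - 21734}{-40061 + 44290} = \frac{\left(\frac{370441}{131247 \cdot 19656} + \frac{11479}{-2 - 102}\right) - 21734}{-40061 + 44290} = \frac{\left(\frac{370441}{131247} \cdot \frac{1}{19656} + \frac{11479}{-2 - 102}\right) - 21734}{4229} = \left(\left(\frac{370441}{2579791032} + \frac{11479}{-104}\right) - 21734\right) \frac{1}{4229} = \left(\left(\frac{370441}{2579791032} + 11479 \left(- \frac{1}{104}\right)\right) - 21734\right) \frac{1}{4229} = \left(\left(\frac{370441}{2579791032} - \frac{883}{8}\right) - 21734\right) \frac{1}{4229} = \left(- \frac{71186016179}{644947758} - 21734\right) \frac{1}{4229} = \left(- \frac{14088480588551}{644947758}\right) \frac{1}{4229} = - \frac{14088480588551}{2727484068582}$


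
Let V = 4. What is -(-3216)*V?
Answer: 12864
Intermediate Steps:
-(-3216)*V = -(-3216)*4 = -3216*(-4) = 12864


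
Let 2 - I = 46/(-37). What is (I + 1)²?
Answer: 24649/1369 ≈ 18.005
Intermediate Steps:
I = 120/37 (I = 2 - 46/(-37) = 2 - 46*(-1)/37 = 2 - 1*(-46/37) = 2 + 46/37 = 120/37 ≈ 3.2432)
(I + 1)² = (120/37 + 1)² = (157/37)² = 24649/1369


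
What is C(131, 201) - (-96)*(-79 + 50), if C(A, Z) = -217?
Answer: -3001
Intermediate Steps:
C(131, 201) - (-96)*(-79 + 50) = -217 - (-96)*(-79 + 50) = -217 - (-96)*(-29) = -217 - 1*2784 = -217 - 2784 = -3001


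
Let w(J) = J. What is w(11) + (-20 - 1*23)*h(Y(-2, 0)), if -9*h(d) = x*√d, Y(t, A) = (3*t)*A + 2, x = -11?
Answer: 11 - 473*√2/9 ≈ -63.325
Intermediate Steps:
Y(t, A) = 2 + 3*A*t (Y(t, A) = 3*A*t + 2 = 2 + 3*A*t)
h(d) = 11*√d/9 (h(d) = -(-11)*√d/9 = 11*√d/9)
w(11) + (-20 - 1*23)*h(Y(-2, 0)) = 11 + (-20 - 1*23)*(11*√(2 + 3*0*(-2))/9) = 11 + (-20 - 23)*(11*√(2 + 0)/9) = 11 - 473*√2/9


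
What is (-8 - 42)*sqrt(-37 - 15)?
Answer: -100*I*sqrt(13) ≈ -360.56*I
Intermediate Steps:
(-8 - 42)*sqrt(-37 - 15) = -100*I*sqrt(13)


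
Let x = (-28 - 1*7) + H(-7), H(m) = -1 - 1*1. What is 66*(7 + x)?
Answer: -1980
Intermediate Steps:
H(m) = -2 (H(m) = -1 - 1 = -2)
x = -37 (x = (-28 - 1*7) - 2 = (-28 - 7) - 2 = -35 - 2 = -37)
66*(7 + x) = 66*(7 - 37) = 66*(-30) = -1980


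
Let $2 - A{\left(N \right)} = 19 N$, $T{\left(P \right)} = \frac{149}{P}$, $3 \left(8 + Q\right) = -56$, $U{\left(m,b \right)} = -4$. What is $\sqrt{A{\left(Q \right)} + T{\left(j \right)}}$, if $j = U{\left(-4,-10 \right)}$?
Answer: $\frac{\sqrt{16971}}{6} \approx 21.712$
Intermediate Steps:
$Q = - \frac{80}{3}$ ($Q = -8 + \frac{1}{3} \left(-56\right) = -8 - \frac{56}{3} = - \frac{80}{3} \approx -26.667$)
$j = -4$
$A{\left(N \right)} = 2 - 19 N$
$\sqrt{A{\left(Q \right)} + T{\left(j \right)}} = \sqrt{\left(2 - - \frac{1520}{3}\right) + \frac{149}{-4}} = \sqrt{\left(2 + \frac{1520}{3}\right) + 149 \left(- \frac{1}{4}\right)} = \sqrt{\frac{1526}{3} - \frac{149}{4}} = \sqrt{\frac{5657}{12}} = \frac{\sqrt{16971}}{6}$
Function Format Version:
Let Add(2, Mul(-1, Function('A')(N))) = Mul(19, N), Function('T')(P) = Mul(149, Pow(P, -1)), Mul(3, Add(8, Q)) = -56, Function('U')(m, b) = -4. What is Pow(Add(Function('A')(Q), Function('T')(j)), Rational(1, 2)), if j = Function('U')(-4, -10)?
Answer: Mul(Rational(1, 6), Pow(16971, Rational(1, 2))) ≈ 21.712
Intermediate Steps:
Q = Rational(-80, 3) (Q = Add(-8, Mul(Rational(1, 3), -56)) = Add(-8, Rational(-56, 3)) = Rational(-80, 3) ≈ -26.667)
j = -4
Function('A')(N) = Add(2, Mul(-19, N)) (Function('A')(N) = Add(2, Mul(-1, Mul(19, N))) = Add(2, Mul(-19, N)))
Pow(Add(Function('A')(Q), Function('T')(j)), Rational(1, 2)) = Pow(Add(Add(2, Mul(-19, Rational(-80, 3))), Mul(149, Pow(-4, -1))), Rational(1, 2)) = Pow(Add(Add(2, Rational(1520, 3)), Mul(149, Rational(-1, 4))), Rational(1, 2)) = Pow(Add(Rational(1526, 3), Rational(-149, 4)), Rational(1, 2)) = Pow(Rational(5657, 12), Rational(1, 2)) = Mul(Rational(1, 6), Pow(16971, Rational(1, 2)))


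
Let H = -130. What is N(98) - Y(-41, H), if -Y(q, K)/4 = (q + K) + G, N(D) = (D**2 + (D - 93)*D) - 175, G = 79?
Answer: 9551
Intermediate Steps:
N(D) = -175 + D**2 + D*(-93 + D) (N(D) = (D**2 + (-93 + D)*D) - 175 = (D**2 + D*(-93 + D)) - 175 = -175 + D**2 + D*(-93 + D))
Y(q, K) = -316 - 4*K - 4*q (Y(q, K) = -4*((q + K) + 79) = -4*((K + q) + 79) = -4*(79 + K + q) = -316 - 4*K - 4*q)
N(98) - Y(-41, H) = (-175 - 93*98 + 2*98**2) - (-316 - 4*(-130) - 4*(-41)) = (-175 - 9114 + 2*9604) - (-316 + 520 + 164) = (-175 - 9114 + 19208) - 1*368 = 9919 - 368 = 9551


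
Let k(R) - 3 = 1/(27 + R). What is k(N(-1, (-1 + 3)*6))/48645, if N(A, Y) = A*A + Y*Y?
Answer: 11/178020 ≈ 6.1791e-5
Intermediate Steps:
N(A, Y) = A² + Y²
k(R) = 3 + 1/(27 + R)
k(N(-1, (-1 + 3)*6))/48645 = ((82 + 3*((-1)² + ((-1 + 3)*6)²))/(27 + ((-1)² + ((-1 + 3)*6)²)))/48645 = ((82 + 3*(1 + (2*6)²))/(27 + (1 + (2*6)²)))*(1/48645) = ((82 + 3*(1 + 12²))/(27 + (1 + 12²)))*(1/48645) = ((82 + 3*(1 + 144))/(27 + (1 + 144)))*(1/48645) = ((82 + 3*145)/(27 + 145))*(1/48645) = ((82 + 435)/172)*(1/48645) = ((1/172)*517)*(1/48645) = (517/172)*(1/48645) = 11/178020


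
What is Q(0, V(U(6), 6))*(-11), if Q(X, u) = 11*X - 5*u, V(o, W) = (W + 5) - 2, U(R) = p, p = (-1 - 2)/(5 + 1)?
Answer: 495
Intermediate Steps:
p = -1/2 (p = -3/6 = -3*1/6 = -1/2 ≈ -0.50000)
U(R) = -1/2
V(o, W) = 3 + W (V(o, W) = (5 + W) - 2 = 3 + W)
Q(X, u) = -5*u + 11*X
Q(0, V(U(6), 6))*(-11) = (-5*(3 + 6) + 11*0)*(-11) = (-5*9 + 0)*(-11) = (-45 + 0)*(-11) = -45*(-11) = 495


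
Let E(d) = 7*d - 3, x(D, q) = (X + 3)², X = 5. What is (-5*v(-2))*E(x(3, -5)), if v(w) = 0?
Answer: 0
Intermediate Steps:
x(D, q) = 64 (x(D, q) = (5 + 3)² = 8² = 64)
E(d) = -3 + 7*d
(-5*v(-2))*E(x(3, -5)) = (-5*0)*(-3 + 7*64) = 0*(-3 + 448) = 0*445 = 0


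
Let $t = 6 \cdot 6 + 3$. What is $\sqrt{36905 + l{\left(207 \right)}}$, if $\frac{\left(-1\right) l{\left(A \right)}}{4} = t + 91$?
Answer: $\sqrt{36385} \approx 190.75$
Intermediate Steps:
$t = 39$ ($t = 36 + 3 = 39$)
$l{\left(A \right)} = -520$ ($l{\left(A \right)} = - 4 \left(39 + 91\right) = \left(-4\right) 130 = -520$)
$\sqrt{36905 + l{\left(207 \right)}} = \sqrt{36905 - 520} = \sqrt{36385}$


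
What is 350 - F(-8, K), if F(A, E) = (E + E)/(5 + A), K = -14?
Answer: 1022/3 ≈ 340.67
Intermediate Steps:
F(A, E) = 2*E/(5 + A) (F(A, E) = (2*E)/(5 + A) = 2*E/(5 + A))
350 - F(-8, K) = 350 - 2*(-14)/(5 - 8) = 350 - 2*(-14)/(-3) = 350 - 2*(-14)*(-1)/3 = 350 - 1*28/3 = 350 - 28/3 = 1022/3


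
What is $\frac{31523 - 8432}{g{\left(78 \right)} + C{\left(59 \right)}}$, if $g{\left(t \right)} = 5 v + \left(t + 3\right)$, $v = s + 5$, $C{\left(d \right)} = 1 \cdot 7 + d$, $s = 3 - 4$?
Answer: $\frac{23091}{167} \approx 138.27$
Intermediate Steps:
$s = -1$
$C{\left(d \right)} = 7 + d$
$v = 4$ ($v = -1 + 5 = 4$)
$g{\left(t \right)} = 23 + t$ ($g{\left(t \right)} = 5 \cdot 4 + \left(t + 3\right) = 20 + \left(3 + t\right) = 23 + t$)
$\frac{31523 - 8432}{g{\left(78 \right)} + C{\left(59 \right)}} = \frac{31523 - 8432}{\left(23 + 78\right) + \left(7 + 59\right)} = \frac{23091}{101 + 66} = \frac{23091}{167}$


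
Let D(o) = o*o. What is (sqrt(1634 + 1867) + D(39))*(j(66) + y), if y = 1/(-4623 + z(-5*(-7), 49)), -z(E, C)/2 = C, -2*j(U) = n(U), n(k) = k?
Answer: -236962674/4721 - 467382*sqrt(389)/4721 ≈ -52146.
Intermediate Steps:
j(U) = -U/2
D(o) = o**2
z(E, C) = -2*C
y = -1/4721 (y = 1/(-4623 - 2*49) = 1/(-4623 - 98) = 1/(-4721) = -1/4721 ≈ -0.00021182)
(sqrt(1634 + 1867) + D(39))*(j(66) + y) = (sqrt(1634 + 1867) + 39**2)*(-1/2*66 - 1/4721) = (sqrt(3501) + 1521)*(-33 - 1/4721) = (3*sqrt(389) + 1521)*(-155794/4721) = (1521 + 3*sqrt(389))*(-155794/4721) = -236962674/4721 - 467382*sqrt(389)/4721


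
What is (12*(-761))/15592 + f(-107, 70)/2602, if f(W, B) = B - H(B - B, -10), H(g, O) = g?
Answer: -2833753/5071298 ≈ -0.55878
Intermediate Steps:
f(W, B) = B (f(W, B) = B - (B - B) = B - 1*0 = B + 0 = B)
(12*(-761))/15592 + f(-107, 70)/2602 = (12*(-761))/15592 + 70/2602 = -9132*1/15592 + 70*(1/2602) = -2283/3898 + 35/1301 = -2833753/5071298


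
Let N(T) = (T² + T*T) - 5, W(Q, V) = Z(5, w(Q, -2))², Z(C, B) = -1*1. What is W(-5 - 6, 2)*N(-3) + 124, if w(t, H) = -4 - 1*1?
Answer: 137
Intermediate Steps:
w(t, H) = -5 (w(t, H) = -4 - 1 = -5)
Z(C, B) = -1
W(Q, V) = 1 (W(Q, V) = (-1)² = 1)
N(T) = -5 + 2*T² (N(T) = (T² + T²) - 5 = 2*T² - 5 = -5 + 2*T²)
W(-5 - 6, 2)*N(-3) + 124 = 1*(-5 + 2*(-3)²) + 124 = 1*(-5 + 2*9) + 124 = 1*(-5 + 18) + 124 = 1*13 + 124 = 13 + 124 = 137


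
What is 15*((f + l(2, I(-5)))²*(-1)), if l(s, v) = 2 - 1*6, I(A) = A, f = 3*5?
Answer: -1815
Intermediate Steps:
f = 15
l(s, v) = -4 (l(s, v) = 2 - 6 = -4)
15*((f + l(2, I(-5)))²*(-1)) = 15*((15 - 4)²*(-1)) = 15*(11²*(-1)) = 15*(121*(-1)) = 15*(-121) = -1815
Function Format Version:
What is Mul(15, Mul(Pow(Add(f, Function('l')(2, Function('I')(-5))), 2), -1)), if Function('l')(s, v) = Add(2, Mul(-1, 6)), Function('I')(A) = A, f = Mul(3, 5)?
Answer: -1815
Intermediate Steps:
f = 15
Function('l')(s, v) = -4 (Function('l')(s, v) = Add(2, -6) = -4)
Mul(15, Mul(Pow(Add(f, Function('l')(2, Function('I')(-5))), 2), -1)) = Mul(15, Mul(Pow(Add(15, -4), 2), -1)) = Mul(15, Mul(Pow(11, 2), -1)) = Mul(15, Mul(121, -1)) = Mul(15, -121) = -1815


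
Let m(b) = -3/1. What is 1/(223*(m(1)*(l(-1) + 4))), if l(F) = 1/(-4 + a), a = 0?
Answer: -4/10035 ≈ -0.00039860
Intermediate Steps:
l(F) = -¼ (l(F) = 1/(-4 + 0) = 1/(-4) = -¼)
m(b) = -3 (m(b) = -3*1 = -3)
1/(223*(m(1)*(l(-1) + 4))) = 1/(223*(-3*(-¼ + 4))) = 1/(223*(-3*15/4)) = 1/(223*(-45/4)) = 1/(-10035/4) = -4/10035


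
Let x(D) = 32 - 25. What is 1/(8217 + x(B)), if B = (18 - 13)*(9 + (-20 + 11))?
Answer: 1/8224 ≈ 0.00012160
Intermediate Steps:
B = 0 (B = 5*(9 - 9) = 5*0 = 0)
x(D) = 7
1/(8217 + x(B)) = 1/(8217 + 7) = 1/8224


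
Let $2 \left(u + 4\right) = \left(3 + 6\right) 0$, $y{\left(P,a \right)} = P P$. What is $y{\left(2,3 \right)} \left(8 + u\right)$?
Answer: $16$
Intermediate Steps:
$y{\left(P,a \right)} = P^{2}$
$u = -4$ ($u = -4 + \frac{\left(3 + 6\right) 0}{2} = -4 + \frac{9 \cdot 0}{2} = -4 + \frac{1}{2} \cdot 0 = -4 + 0 = -4$)
$y{\left(2,3 \right)} \left(8 + u\right) = 2^{2} \left(8 - 4\right) = 4 \cdot 4 = 16$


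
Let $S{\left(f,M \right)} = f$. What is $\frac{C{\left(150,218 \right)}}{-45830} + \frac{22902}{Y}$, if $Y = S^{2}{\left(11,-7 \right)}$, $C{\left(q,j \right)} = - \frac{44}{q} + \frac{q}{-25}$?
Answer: $\frac{3578179846}{18904875} \approx 189.27$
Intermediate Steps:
$C{\left(q,j \right)} = - \frac{44}{q} - \frac{q}{25}$ ($C{\left(q,j \right)} = - \frac{44}{q} + q \left(- \frac{1}{25}\right) = - \frac{44}{q} - \frac{q}{25}$)
$Y = 121$ ($Y = 11^{2} = 121$)
$\frac{C{\left(150,218 \right)}}{-45830} + \frac{22902}{Y} = \frac{- \frac{44}{150} - 6}{-45830} + \frac{22902}{121} = \left(\left(-44\right) \frac{1}{150} - 6\right) \left(- \frac{1}{45830}\right) + 22902 \cdot \frac{1}{121} = \left(- \frac{22}{75} - 6\right) \left(- \frac{1}{45830}\right) + \frac{2082}{11} = \left(- \frac{472}{75}\right) \left(- \frac{1}{45830}\right) + \frac{2082}{11} = \frac{236}{1718625} + \frac{2082}{11} = \frac{3578179846}{18904875}$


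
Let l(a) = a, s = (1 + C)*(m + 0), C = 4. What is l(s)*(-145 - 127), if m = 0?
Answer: 0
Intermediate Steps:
s = 0 (s = (1 + 4)*(0 + 0) = 5*0 = 0)
l(s)*(-145 - 127) = 0*(-145 - 127) = 0*(-272) = 0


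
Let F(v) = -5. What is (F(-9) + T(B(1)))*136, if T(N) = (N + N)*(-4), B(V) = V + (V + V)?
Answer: -3944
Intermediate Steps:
B(V) = 3*V (B(V) = V + 2*V = 3*V)
T(N) = -8*N (T(N) = (2*N)*(-4) = -8*N)
(F(-9) + T(B(1)))*136 = (-5 - 24)*136 = -29*136 = -3944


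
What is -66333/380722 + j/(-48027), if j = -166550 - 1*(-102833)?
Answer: 7024229561/6094978498 ≈ 1.1525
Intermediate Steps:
j = -63717 (j = -166550 + 102833 = -63717)
-66333/380722 + j/(-48027) = -66333/380722 - 63717/(-48027) = -66333*1/380722 - 63717*(-1/48027) = -66333/380722 + 21239/16009 = 7024229561/6094978498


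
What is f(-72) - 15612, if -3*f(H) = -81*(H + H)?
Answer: -19500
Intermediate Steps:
f(H) = 54*H (f(H) = -(-27)*(H + H) = -(-27)*2*H = -(-54)*H = 54*H)
f(-72) - 15612 = 54*(-72) - 15612 = -3888 - 15612 = -19500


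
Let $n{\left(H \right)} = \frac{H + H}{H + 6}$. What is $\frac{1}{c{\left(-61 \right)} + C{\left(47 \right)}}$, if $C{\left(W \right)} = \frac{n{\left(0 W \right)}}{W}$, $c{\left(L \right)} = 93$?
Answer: $\frac{1}{93} \approx 0.010753$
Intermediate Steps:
$n{\left(H \right)} = \frac{2 H}{6 + H}$
$C{\left(W \right)} = 0$ ($C{\left(W \right)} = \frac{2 \cdot 0 W \frac{1}{6 + 0 W}}{W} = \frac{2 \cdot 0 \frac{1}{6 + 0}}{W} = \frac{2 \cdot 0 \cdot \frac{1}{6}}{W} = \frac{0}{W} = 0$)
$\frac{1}{c{\left(-61 \right)} + C{\left(47 \right)}} = \frac{1}{93 + 0} = \frac{1}{93}$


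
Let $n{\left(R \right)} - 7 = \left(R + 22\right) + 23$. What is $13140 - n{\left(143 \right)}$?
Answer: $12945$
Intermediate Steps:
$n{\left(R \right)} = 52 + R$ ($n{\left(R \right)} = 7 + \left(\left(R + 22\right) + 23\right) = 7 + \left(\left(22 + R\right) + 23\right) = 7 + \left(45 + R\right) = 52 + R$)
$13140 - n{\left(143 \right)} = 13140 - \left(52 + 143\right) = 13140 - 195 = 12945$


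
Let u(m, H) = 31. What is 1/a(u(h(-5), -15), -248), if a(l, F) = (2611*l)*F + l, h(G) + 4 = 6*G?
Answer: -1/20073337 ≈ -4.9817e-8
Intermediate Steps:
h(G) = -4 + 6*G
a(l, F) = l + 2611*F*l (a(l, F) = 2611*F*l + l = l + 2611*F*l)
1/a(u(h(-5), -15), -248) = 1/(31*(1 + 2611*(-248))) = 1/(31*(1 - 647528)) = 1/(31*(-647527)) = 1/(-20073337) = -1/20073337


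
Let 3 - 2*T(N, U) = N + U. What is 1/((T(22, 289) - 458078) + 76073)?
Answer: -1/382159 ≈ -2.6167e-6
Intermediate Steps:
T(N, U) = 3/2 - N/2 - U/2 (T(N, U) = 3/2 - (N + U)/2 = 3/2 + (-N/2 - U/2) = 3/2 - N/2 - U/2)
1/((T(22, 289) - 458078) + 76073) = 1/(((3/2 - ½*22 - ½*289) - 458078) + 76073) = 1/(((3/2 - 11 - 289/2) - 458078) + 76073) = 1/((-154 - 458078) + 76073) = 1/(-458232 + 76073) = 1/(-382159) = -1/382159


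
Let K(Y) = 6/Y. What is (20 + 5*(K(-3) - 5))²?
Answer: 225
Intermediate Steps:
(20 + 5*(K(-3) - 5))² = (20 + 5*(6/(-3) - 5))² = (20 + 5*(6*(-⅓) - 5))² = (20 + 5*(-2 - 5))² = (20 + 5*(-7))² = (20 - 35)² = (-15)² = 225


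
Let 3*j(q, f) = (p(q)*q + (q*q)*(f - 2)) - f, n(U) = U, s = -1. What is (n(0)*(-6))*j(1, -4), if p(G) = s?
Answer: 0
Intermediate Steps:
p(G) = -1
j(q, f) = -f/3 - q/3 + q²*(-2 + f)/3 (j(q, f) = ((-q + (q*q)*(f - 2)) - f)/3 = ((-q + q²*(-2 + f)) - f)/3 = (-f - q + q²*(-2 + f))/3 = -f/3 - q/3 + q²*(-2 + f)/3)
(n(0)*(-6))*j(1, -4) = (0*(-6))*(-⅔*1² - ⅓*(-4) - ⅓*1 + (⅓)*(-4)*1²) = 0*(-⅔*1 + 4/3 - ⅓ + (⅓)*(-4)*1) = 0*(-⅔ + 4/3 - ⅓ - 4/3) = 0*(-1) = 0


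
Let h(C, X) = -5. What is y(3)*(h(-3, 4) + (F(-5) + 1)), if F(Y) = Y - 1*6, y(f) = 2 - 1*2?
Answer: 0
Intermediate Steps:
y(f) = 0 (y(f) = 2 - 2 = 0)
F(Y) = -6 + Y (F(Y) = Y - 6 = -6 + Y)
y(3)*(h(-3, 4) + (F(-5) + 1)) = 0*(-5 + ((-6 - 5) + 1)) = 0*(-5 + (-11 + 1)) = 0*(-5 - 10) = 0*(-15) = 0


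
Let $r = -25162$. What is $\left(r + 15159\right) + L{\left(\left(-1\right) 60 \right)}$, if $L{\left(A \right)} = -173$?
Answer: $-10176$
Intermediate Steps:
$\left(r + 15159\right) + L{\left(\left(-1\right) 60 \right)} = \left(-25162 + 15159\right) - 173 = -10003 - 173 = -10176$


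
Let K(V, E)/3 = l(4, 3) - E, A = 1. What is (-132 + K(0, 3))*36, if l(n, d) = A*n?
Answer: -4644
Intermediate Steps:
l(n, d) = n (l(n, d) = 1*n = n)
K(V, E) = 12 - 3*E (K(V, E) = 3*(4 - E) = 12 - 3*E)
(-132 + K(0, 3))*36 = (-132 + (12 - 3*3))*36 = (-132 + (12 - 9))*36 = (-132 + 3)*36 = -129*36 = -4644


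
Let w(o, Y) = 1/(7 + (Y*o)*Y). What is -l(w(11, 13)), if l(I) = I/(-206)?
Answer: 1/384396 ≈ 2.6015e-6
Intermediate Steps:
w(o, Y) = 1/(7 + o*Y²)
l(I) = -I/206 (l(I) = I*(-1/206) = -I/206)
-l(w(11, 13)) = -(-1)/(206*(7 + 11*13²)) = -(-1)/(206*(7 + 11*169)) = -(-1)/(206*(7 + 1859)) = -(-1)/(206*1866) = -1*(-1/384396) = 1/384396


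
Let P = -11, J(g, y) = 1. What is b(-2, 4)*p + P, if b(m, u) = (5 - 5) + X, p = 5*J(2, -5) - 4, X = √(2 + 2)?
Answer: -9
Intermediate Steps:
X = 2 (X = √4 = 2)
p = 1 (p = 5*1 - 4 = 5 - 4 = 1)
b(m, u) = 2 (b(m, u) = (5 - 5) + 2 = 0 + 2 = 2)
b(-2, 4)*p + P = 2*1 - 11 = 2 - 11 = -9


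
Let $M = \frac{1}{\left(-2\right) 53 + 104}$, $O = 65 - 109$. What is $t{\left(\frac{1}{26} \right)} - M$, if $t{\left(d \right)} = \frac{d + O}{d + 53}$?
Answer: $- \frac{907}{2758} \approx -0.32886$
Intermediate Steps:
$O = -44$
$M = - \frac{1}{2}$ ($M = \frac{1}{-106 + 104} = \frac{1}{-2} = - \frac{1}{2} \approx -0.5$)
$t{\left(d \right)} = \frac{-44 + d}{53 + d}$ ($t{\left(d \right)} = \frac{d - 44}{d + 53} = \frac{-44 + d}{53 + d}$)
$t{\left(\frac{1}{26} \right)} - M = \frac{-44 + \frac{1}{26}}{53 + \frac{1}{26}} - - \frac{1}{2} = \frac{-44 + \frac{1}{26}}{53 + \frac{1}{26}} + \frac{1}{2} = \frac{1}{\frac{1379}{26}} \left(- \frac{1143}{26}\right) + \frac{1}{2} = \frac{26}{1379} \left(- \frac{1143}{26}\right) + \frac{1}{2} = - \frac{1143}{1379} + \frac{1}{2} = - \frac{907}{2758}$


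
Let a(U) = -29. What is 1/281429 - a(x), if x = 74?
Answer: 8161442/281429 ≈ 29.000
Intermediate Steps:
1/281429 - a(x) = 1/281429 - 1*(-29) = 1/281429 + 29 = 8161442/281429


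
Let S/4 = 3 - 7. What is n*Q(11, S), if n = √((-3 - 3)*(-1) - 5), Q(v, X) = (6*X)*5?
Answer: -480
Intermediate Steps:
S = -16 (S = 4*(3 - 7) = 4*(-4) = -16)
Q(v, X) = 30*X
n = 1 (n = √(-6*(-1) - 5) = √(6 - 5) = √1 = 1)
n*Q(11, S) = 1*(30*(-16)) = 1*(-480) = -480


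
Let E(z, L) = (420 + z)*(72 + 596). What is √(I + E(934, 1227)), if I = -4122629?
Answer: 3*I*√357573 ≈ 1793.9*I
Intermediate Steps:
E(z, L) = 280560 + 668*z (E(z, L) = (420 + z)*668 = 280560 + 668*z)
√(I + E(934, 1227)) = √(-4122629 + (280560 + 668*934)) = √(-4122629 + (280560 + 623912)) = √(-4122629 + 904472) = √(-3218157) = 3*I*√357573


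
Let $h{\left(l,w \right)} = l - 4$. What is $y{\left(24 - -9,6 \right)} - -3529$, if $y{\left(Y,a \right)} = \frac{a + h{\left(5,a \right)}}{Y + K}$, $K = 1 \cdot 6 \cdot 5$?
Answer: $\frac{31762}{9} \approx 3529.1$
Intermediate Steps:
$h{\left(l,w \right)} = -4 + l$
$K = 30$ ($K = 6 \cdot 5 = 30$)
$y{\left(Y,a \right)} = \frac{1 + a}{30 + Y}$ ($y{\left(Y,a \right)} = \frac{a + \left(-4 + 5\right)}{Y + 30} = \frac{a + 1}{30 + Y} = \frac{1 + a}{30 + Y}$)
$y{\left(24 - -9,6 \right)} - -3529 = \frac{1 + 6}{30 + \left(24 - -9\right)} - -3529 = \frac{1}{30 + \left(24 + 9\right)} 7 + 3529 = \frac{1}{30 + 33} \cdot 7 + 3529 = \frac{1}{63} \cdot 7 + 3529 = \frac{1}{9} + 3529 = \frac{31762}{9}$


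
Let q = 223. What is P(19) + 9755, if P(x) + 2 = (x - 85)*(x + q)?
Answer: -6219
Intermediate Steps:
P(x) = -2 + (-85 + x)*(223 + x) (P(x) = -2 + (x - 85)*(x + 223) = -2 + (-85 + x)*(223 + x))
P(19) + 9755 = (-18957 + 19² + 138*19) + 9755 = (-18957 + 361 + 2622) + 9755 = -15974 + 9755 = -6219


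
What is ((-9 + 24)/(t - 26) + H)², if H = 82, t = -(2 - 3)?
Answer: 165649/25 ≈ 6626.0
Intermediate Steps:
t = 1 (t = -1*(-1) = 1)
((-9 + 24)/(t - 26) + H)² = ((-9 + 24)/(1 - 26) + 82)² = (15/(-25) + 82)² = (15*(-1/25) + 82)² = (-⅗ + 82)² = (407/5)² = 165649/25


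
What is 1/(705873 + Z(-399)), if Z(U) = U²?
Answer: 1/865074 ≈ 1.1560e-6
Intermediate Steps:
1/(705873 + Z(-399)) = 1/(705873 + (-399)²) = 1/(705873 + 159201) = 1/865074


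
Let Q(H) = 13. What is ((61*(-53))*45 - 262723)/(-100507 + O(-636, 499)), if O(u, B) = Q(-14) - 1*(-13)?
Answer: 408208/100481 ≈ 4.0625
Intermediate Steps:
O(u, B) = 26 (O(u, B) = 13 - 1*(-13) = 13 + 13 = 26)
((61*(-53))*45 - 262723)/(-100507 + O(-636, 499)) = ((61*(-53))*45 - 262723)/(-100507 + 26) = (-3233*45 - 262723)/(-100481) = (-145485 - 262723)*(-1/100481) = -408208*(-1/100481) = 408208/100481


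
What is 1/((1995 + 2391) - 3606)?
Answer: 1/780 ≈ 0.0012821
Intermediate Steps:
1/((1995 + 2391) - 3606) = 1/(4386 - 3606) = 1/780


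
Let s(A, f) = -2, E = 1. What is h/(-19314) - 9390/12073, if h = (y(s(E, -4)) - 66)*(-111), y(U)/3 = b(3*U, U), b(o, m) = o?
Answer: -441332/350117 ≈ -1.2605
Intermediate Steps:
y(U) = 9*U (y(U) = 3*(3*U) = 9*U)
h = 9324 (h = (9*(-2) - 66)*(-111) = (-18 - 66)*(-111) = -84*(-111) = 9324)
h/(-19314) - 9390/12073 = 9324/(-19314) - 9390/12073 = 9324*(-1/19314) - 9390*1/12073 = -14/29 - 9390/12073 = -441332/350117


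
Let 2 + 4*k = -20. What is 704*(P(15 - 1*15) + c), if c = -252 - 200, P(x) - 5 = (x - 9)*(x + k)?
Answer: -279840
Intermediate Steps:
k = -11/2 (k = -½ + (¼)*(-20) = -½ - 5 = -11/2 ≈ -5.5000)
P(x) = 5 + (-9 + x)*(-11/2 + x) (P(x) = 5 + (x - 9)*(x - 11/2) = 5 + (-9 + x)*(-11/2 + x))
c = -452
704*(P(15 - 1*15) + c) = 704*((109/2 + (15 - 1*15)² - 29*(15 - 1*15)/2) - 452) = 704*((109/2 + (15 - 15)² - 29*(15 - 15)/2) - 452) = 704*((109/2 + 0² - 29/2*0) - 452) = 704*((109/2 + 0 + 0) - 452) = 704*(109/2 - 452) = 704*(-795/2) = -279840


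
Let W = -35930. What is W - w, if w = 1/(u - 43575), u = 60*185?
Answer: -1166826749/32475 ≈ -35930.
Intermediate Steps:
u = 11100
w = -1/32475 (w = 1/(11100 - 43575) = 1/(-32475) = -1/32475 ≈ -3.0793e-5)
W - w = -35930 - 1*(-1/32475) = -35930 + 1/32475 = -1166826749/32475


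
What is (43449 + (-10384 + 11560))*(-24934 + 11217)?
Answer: -612121125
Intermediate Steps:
(43449 + (-10384 + 11560))*(-24934 + 11217) = (43449 + 1176)*(-13717) = 44625*(-13717) = -612121125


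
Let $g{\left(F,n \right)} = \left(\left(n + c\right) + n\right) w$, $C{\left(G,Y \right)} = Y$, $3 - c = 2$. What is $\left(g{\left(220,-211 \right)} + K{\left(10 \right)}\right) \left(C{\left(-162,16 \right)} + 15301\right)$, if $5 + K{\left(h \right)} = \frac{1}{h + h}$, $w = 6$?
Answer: $- \frac{775331223}{20} \approx -3.8767 \cdot 10^{7}$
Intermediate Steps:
$c = 1$ ($c = 3 - 2 = 1$)
$K{\left(h \right)} = -5 + \frac{1}{2 h}$ ($K{\left(h \right)} = -5 + \frac{1}{h + h} = -5 + \frac{1}{2 h}$)
$g{\left(F,n \right)} = 6 + 12 n$ ($g{\left(F,n \right)} = \left(\left(n + 1\right) + n\right) 6 = \left(\left(1 + n\right) + n\right) 6 = \left(1 + 2 n\right) 6 = 6 + 12 n$)
$\left(g{\left(220,-211 \right)} + K{\left(10 \right)}\right) \left(C{\left(-162,16 \right)} + 15301\right) = \left(\left(6 + 12 \left(-211\right)\right) - \left(5 - \frac{1}{2 \cdot 10}\right)\right) \left(16 + 15301\right) = \left(\left(6 - 2532\right) + \left(-5 + \frac{1}{2} \cdot \frac{1}{10}\right)\right) 15317 = \left(-2526 + \left(-5 + \frac{1}{20}\right)\right) 15317 = \left(-2526 - \frac{99}{20}\right) 15317 = \left(- \frac{50619}{20}\right) 15317 = - \frac{775331223}{20}$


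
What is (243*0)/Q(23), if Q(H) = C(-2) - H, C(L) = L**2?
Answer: 0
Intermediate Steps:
Q(H) = 4 - H (Q(H) = (-2)**2 - H = 4 - H)
(243*0)/Q(23) = (243*0)/(4 - 1*23) = 0/(4 - 23) = 0/(-19) = 0*(-1/19) = 0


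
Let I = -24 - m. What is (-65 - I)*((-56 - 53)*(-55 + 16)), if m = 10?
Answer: -131781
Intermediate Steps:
I = -34 (I = -24 - 1*10 = -24 - 10 = -34)
(-65 - I)*((-56 - 53)*(-55 + 16)) = (-65 - 1*(-34))*((-56 - 53)*(-55 + 16)) = (-65 + 34)*(-109*(-39)) = -31*4251 = -131781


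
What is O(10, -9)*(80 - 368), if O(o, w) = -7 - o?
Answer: 4896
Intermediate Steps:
O(10, -9)*(80 - 368) = (-7 - 1*10)*(80 - 368) = (-7 - 10)*(-288) = -17*(-288) = 4896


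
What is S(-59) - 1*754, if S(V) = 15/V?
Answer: -44501/59 ≈ -754.25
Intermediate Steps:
S(-59) - 1*754 = 15/(-59) - 1*754 = 15*(-1/59) - 754 = -15/59 - 754 = -44501/59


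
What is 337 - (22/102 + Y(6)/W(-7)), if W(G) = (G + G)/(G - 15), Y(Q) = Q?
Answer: 116866/357 ≈ 327.36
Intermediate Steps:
W(G) = 2*G/(-15 + G) (W(G) = (2*G)/(-15 + G) = 2*G/(-15 + G))
337 - (22/102 + Y(6)/W(-7)) = 337 - (22/102 + 6/((2*(-7)/(-15 - 7)))) = 337 - (22*(1/102) + 6/((2*(-7)/(-22)))) = 337 - (11/51 + 6/((2*(-7)*(-1/22)))) = 337 - (11/51 + 6/(7/11)) = 337 - (11/51 + 6*(11/7)) = 337 - (11/51 + 66/7) = 337 - 1*3443/357 = 337 - 3443/357 = 116866/357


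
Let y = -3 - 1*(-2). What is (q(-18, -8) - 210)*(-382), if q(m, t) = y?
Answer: 80602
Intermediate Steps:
y = -1 (y = -3 + 2 = -1)
q(m, t) = -1
(q(-18, -8) - 210)*(-382) = (-1 - 210)*(-382) = -211*(-382) = 80602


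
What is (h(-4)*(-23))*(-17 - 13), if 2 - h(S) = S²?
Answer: -9660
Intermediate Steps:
h(S) = 2 - S²
(h(-4)*(-23))*(-17 - 13) = ((2 - 1*(-4)²)*(-23))*(-17 - 13) = ((2 - 1*16)*(-23))*(-30) = ((2 - 16)*(-23))*(-30) = -14*(-23)*(-30) = 322*(-30) = -9660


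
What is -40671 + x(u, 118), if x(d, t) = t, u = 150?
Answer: -40553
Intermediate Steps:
-40671 + x(u, 118) = -40671 + 118 = -40553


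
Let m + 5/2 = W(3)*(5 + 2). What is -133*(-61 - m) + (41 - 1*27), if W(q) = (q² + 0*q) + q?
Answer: 37933/2 ≈ 18967.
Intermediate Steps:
W(q) = q + q² (W(q) = (q² + 0) + q = q² + q = q + q²)
m = 163/2 (m = -5/2 + (3*(1 + 3))*(5 + 2) = -5/2 + (3*4)*7 = -5/2 + 12*7 = -5/2 + 84 = 163/2 ≈ 81.500)
-133*(-61 - m) + (41 - 1*27) = -133*(-61 - 1*163/2) + (41 - 1*27) = -133*(-61 - 163/2) + (41 - 27) = -133*(-285/2) + 14 = 37905/2 + 14 = 37933/2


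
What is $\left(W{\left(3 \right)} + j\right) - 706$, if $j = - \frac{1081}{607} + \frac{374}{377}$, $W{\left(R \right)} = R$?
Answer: $- \frac{161054336}{228839} \approx -703.79$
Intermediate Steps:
$j = - \frac{180519}{228839}$ ($j = \left(-1081\right) \frac{1}{607} + 374 \cdot \frac{1}{377} = - \frac{1081}{607} + \frac{374}{377} = - \frac{180519}{228839} \approx -0.78885$)
$\left(W{\left(3 \right)} + j\right) - 706 = \left(3 - \frac{180519}{228839}\right) - 706 = \frac{505998}{228839} - 706 = - \frac{161054336}{228839}$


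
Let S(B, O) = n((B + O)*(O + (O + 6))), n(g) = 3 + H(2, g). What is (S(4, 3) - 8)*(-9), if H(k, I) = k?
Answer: 27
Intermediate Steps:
n(g) = 5 (n(g) = 3 + 2 = 5)
S(B, O) = 5
(S(4, 3) - 8)*(-9) = (5 - 8)*(-9) = -3*(-9) = 27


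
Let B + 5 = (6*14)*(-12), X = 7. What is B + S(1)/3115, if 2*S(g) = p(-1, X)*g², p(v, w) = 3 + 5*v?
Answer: -3155496/3115 ≈ -1013.0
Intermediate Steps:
S(g) = -g² (S(g) = ((3 + 5*(-1))*g²)/2 = ((3 - 5)*g²)/2 = (-2*g²)/2 = -g²)
B = -1013 (B = -5 + (6*14)*(-12) = -5 + 84*(-12) = -5 - 1008 = -1013)
B + S(1)/3115 = -1013 - 1*1²/3115 = -1013 - 1*1*(1/3115) = -1013 - 1*1/3115 = -1013 - 1/3115 = -3155496/3115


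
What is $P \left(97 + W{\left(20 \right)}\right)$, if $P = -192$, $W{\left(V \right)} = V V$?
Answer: $-95424$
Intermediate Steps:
$W{\left(V \right)} = V^{2}$
$P \left(97 + W{\left(20 \right)}\right) = - 192 \left(97 + 20^{2}\right) = - 192 \left(97 + 400\right) = \left(-192\right) 497 = -95424$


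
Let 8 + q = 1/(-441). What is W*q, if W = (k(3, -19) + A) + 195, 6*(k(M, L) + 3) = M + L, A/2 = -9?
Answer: -1813906/1323 ≈ -1371.1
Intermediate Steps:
A = -18 (A = 2*(-9) = -18)
k(M, L) = -3 + L/6 + M/6 (k(M, L) = -3 + (M + L)/6 = -3 + (L + M)/6 = -3 + (L/6 + M/6) = -3 + L/6 + M/6)
q = -3529/441 (q = -8 + 1/(-441) = -8 - 1/441 = -3529/441 ≈ -8.0023)
W = 514/3 (W = ((-3 + (⅙)*(-19) + (⅙)*3) - 18) + 195 = ((-3 - 19/6 + ½) - 18) + 195 = (-17/3 - 18) + 195 = -71/3 + 195 = 514/3 ≈ 171.33)
W*q = (514/3)*(-3529/441) = -1813906/1323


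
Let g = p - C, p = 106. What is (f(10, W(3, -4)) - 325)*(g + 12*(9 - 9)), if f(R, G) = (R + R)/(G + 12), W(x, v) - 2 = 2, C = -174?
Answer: -90650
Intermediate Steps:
W(x, v) = 4 (W(x, v) = 2 + 2 = 4)
g = 280 (g = 106 - 1*(-174) = 106 + 174 = 280)
f(R, G) = 2*R/(12 + G) (f(R, G) = (2*R)/(12 + G) = 2*R/(12 + G))
(f(10, W(3, -4)) - 325)*(g + 12*(9 - 9)) = (2*10/(12 + 4) - 325)*(280 + 12*(9 - 9)) = (2*10/16 - 325)*(280 + 12*0) = (2*10*(1/16) - 325)*(280 + 0) = (5/4 - 325)*280 = -1295/4*280 = -90650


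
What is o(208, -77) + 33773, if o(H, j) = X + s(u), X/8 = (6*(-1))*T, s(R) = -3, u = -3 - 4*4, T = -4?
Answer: 33962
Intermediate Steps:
u = -19 (u = -3 - 16 = -19)
X = 192 (X = 8*((6*(-1))*(-4)) = 8*(-6*(-4)) = 8*24 = 192)
o(H, j) = 189 (o(H, j) = 192 - 3 = 189)
o(208, -77) + 33773 = 189 + 33773 = 33962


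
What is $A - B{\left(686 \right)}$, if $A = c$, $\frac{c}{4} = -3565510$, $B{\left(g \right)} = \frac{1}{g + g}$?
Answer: $- \frac{19567518881}{1372} \approx -1.4262 \cdot 10^{7}$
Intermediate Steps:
$B{\left(g \right)} = \frac{1}{2 g}$
$c = -14262040$ ($c = 4 \left(-3565510\right) = -14262040$)
$A = -14262040$
$A - B{\left(686 \right)} = -14262040 - \frac{1}{2 \cdot 686} = -14262040 - \frac{1}{2} \cdot \frac{1}{686} = -14262040 - \frac{1}{1372} = - \frac{19567518881}{1372}$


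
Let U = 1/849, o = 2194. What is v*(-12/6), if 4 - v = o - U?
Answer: 3718618/849 ≈ 4380.0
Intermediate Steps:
U = 1/849 ≈ 0.0011779
v = -1859309/849 (v = 4 - (2194 - 1*1/849) = 4 - (2194 - 1/849) = 4 - 1*1862705/849 = 4 - 1862705/849 = -1859309/849 ≈ -2190.0)
v*(-12/6) = -(-7437236)/(283*6) = -1859309/849*(-2) = 3718618/849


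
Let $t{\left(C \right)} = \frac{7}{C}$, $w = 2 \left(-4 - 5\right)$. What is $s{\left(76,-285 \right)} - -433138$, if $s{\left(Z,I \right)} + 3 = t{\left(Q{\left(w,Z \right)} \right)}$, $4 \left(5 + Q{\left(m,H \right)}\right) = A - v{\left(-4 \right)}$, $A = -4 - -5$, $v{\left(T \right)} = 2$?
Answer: $\frac{1299401}{3} \approx 4.3313 \cdot 10^{5}$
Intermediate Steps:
$w = -18$ ($w = 2 \left(-9\right) = -18$)
$A = 1$ ($A = -4 + 5 = 1$)
$Q{\left(m,H \right)} = - \frac{21}{4}$ ($Q{\left(m,H \right)} = -5 + \frac{1 - 2}{4} = -5 + \frac{1}{4} \left(-1\right) = -5 - \frac{1}{4} = - \frac{21}{4}$)
$s{\left(Z,I \right)} = - \frac{13}{3}$ ($s{\left(Z,I \right)} = -3 + \frac{7}{- \frac{21}{4}} = -3 + 7 \left(- \frac{4}{21}\right) = -3 - \frac{4}{3} = - \frac{13}{3}$)
$s{\left(76,-285 \right)} - -433138 = - \frac{13}{3} - -433138 = - \frac{13}{3} + 433138 = \frac{1299401}{3}$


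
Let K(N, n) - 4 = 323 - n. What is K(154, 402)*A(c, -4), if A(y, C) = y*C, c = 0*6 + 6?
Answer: 1800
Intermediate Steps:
K(N, n) = 327 - n (K(N, n) = 4 + (323 - n) = 327 - n)
c = 6 (c = 0 + 6 = 6)
A(y, C) = C*y
K(154, 402)*A(c, -4) = (327 - 1*402)*(-4*6) = (327 - 402)*(-24) = -75*(-24) = 1800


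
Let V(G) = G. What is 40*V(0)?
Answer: 0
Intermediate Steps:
40*V(0) = 40*0 = 0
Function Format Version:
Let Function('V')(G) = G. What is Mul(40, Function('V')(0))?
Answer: 0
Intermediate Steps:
Mul(40, Function('V')(0)) = Mul(40, 0) = 0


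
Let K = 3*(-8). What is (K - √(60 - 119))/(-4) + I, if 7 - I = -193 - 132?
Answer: 338 + I*√59/4 ≈ 338.0 + 1.9203*I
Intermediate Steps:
K = -24
I = 332 (I = 7 - (-193 - 132) = 7 - 1*(-325) = 7 + 325 = 332)
(K - √(60 - 119))/(-4) + I = (-24 - √(60 - 119))/(-4) + 332 = (-24 - √(-59))*(-¼) + 332 = (-24 - I*√59)*(-¼) + 332 = (6 + I*√59/4) + 332 = 338 + I*√59/4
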